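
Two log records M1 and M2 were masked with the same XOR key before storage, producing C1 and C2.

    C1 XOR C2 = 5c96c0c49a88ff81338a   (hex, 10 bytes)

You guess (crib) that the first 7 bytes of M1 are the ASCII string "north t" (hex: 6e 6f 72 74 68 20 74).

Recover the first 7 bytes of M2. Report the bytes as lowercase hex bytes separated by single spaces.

32 f9 b2 b0 f2 a8 8b

Since C1 ⊕ C2 = M1 ⊕ M2, XORing with the guessed M1 bytes yields the corresponding M2 bytes: M2 = (C1 ⊕ C2) ⊕ M1.
5c ⊕ 6e = 32
96 ⊕ 6f = f9
c0 ⊕ 72 = b2
c4 ⊕ 74 = b0
9a ⊕ 68 = f2
88 ⊕ 20 = a8
ff ⊕ 74 = 8b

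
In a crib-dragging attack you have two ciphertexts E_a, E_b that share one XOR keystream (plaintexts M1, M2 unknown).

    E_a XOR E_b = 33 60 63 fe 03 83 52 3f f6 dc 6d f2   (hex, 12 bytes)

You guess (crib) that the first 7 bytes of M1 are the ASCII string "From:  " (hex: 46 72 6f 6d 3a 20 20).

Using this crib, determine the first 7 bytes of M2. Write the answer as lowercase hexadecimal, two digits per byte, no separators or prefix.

75120c9339a372

Since E_a ⊕ E_b = M1 ⊕ M2, XORing with the guessed M1 bytes yields the corresponding M2 bytes: M2 = (E_a ⊕ E_b) ⊕ M1.
byte 0: 33 xor 46 = 75
byte 1: 60 xor 72 = 12
byte 2: 63 xor 6f = 0c
byte 3: fe xor 6d = 93
byte 4: 03 xor 3a = 39
byte 5: 83 xor 20 = a3
byte 6: 52 xor 20 = 72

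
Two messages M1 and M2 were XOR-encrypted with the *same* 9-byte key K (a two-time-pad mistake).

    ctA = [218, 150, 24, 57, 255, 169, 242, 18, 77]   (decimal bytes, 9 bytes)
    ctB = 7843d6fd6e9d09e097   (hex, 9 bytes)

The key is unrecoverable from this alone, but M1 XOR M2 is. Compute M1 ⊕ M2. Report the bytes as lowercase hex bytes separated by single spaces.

a2 d5 ce c4 91 34 fb f2 da

ctA ⊕ ctB = (M1 ⊕ K) ⊕ (M2 ⊕ K) = M1 ⊕ M2 — the shared key cancels under XOR.
da xor 78 = a2
96 xor 43 = d5
18 xor d6 = ce
39 xor fd = c4
ff xor 6e = 91
a9 xor 9d = 34
f2 xor 09 = fb
12 xor e0 = f2
4d xor 97 = da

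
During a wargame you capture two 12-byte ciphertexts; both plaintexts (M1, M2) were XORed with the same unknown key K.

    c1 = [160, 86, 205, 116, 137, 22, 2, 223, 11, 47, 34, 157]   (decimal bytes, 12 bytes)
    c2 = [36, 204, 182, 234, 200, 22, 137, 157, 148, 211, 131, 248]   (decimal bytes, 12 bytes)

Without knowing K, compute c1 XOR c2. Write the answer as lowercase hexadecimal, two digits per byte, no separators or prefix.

849a7b9e41008b429ffca165

c1 ⊕ c2 = (M1 ⊕ K) ⊕ (M2 ⊕ K) = M1 ⊕ M2 — the shared key cancels under XOR.
byte 0: a0 ⊕ 24 = 84
byte 1: 56 ⊕ cc = 9a
byte 2: cd ⊕ b6 = 7b
byte 3: 74 ⊕ ea = 9e
byte 4: 89 ⊕ c8 = 41
byte 5: 16 ⊕ 16 = 00
byte 6: 02 ⊕ 89 = 8b
byte 7: df ⊕ 9d = 42
byte 8: 0b ⊕ 94 = 9f
byte 9: 2f ⊕ d3 = fc
byte 10: 22 ⊕ 83 = a1
byte 11: 9d ⊕ f8 = 65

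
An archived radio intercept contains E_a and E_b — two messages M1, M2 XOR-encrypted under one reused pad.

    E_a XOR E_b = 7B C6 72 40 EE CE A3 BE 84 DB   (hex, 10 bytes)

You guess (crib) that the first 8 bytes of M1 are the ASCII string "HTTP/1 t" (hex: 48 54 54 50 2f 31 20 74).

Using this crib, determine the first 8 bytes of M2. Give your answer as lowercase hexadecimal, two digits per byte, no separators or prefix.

Since E_a ⊕ E_b = M1 ⊕ M2, XORing with the guessed M1 bytes yields the corresponding M2 bytes: M2 = (E_a ⊕ E_b) ⊕ M1.
7b xor 48 = 33
c6 xor 54 = 92
72 xor 54 = 26
40 xor 50 = 10
ee xor 2f = c1
ce xor 31 = ff
a3 xor 20 = 83
be xor 74 = ca

33922610c1ff83ca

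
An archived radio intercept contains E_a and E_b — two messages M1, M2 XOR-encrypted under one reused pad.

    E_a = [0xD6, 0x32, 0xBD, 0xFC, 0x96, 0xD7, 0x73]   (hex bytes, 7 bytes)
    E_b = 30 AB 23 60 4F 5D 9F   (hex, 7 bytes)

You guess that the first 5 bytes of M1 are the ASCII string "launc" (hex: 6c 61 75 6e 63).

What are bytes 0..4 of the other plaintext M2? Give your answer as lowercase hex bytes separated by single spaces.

First, E_a ⊕ E_b = (M1 ⊕ K) ⊕ (M2 ⊕ K) = M1 ⊕ M2, so the key drops out. Then M2 = (M1 ⊕ M2) ⊕ M1 over the first 5 bytes.
byte 0: (d6 XOR 30) XOR 6c = e6 XOR 6c = 8a
byte 1: (32 XOR ab) XOR 61 = 99 XOR 61 = f8
byte 2: (bd XOR 23) XOR 75 = 9e XOR 75 = eb
byte 3: (fc XOR 60) XOR 6e = 9c XOR 6e = f2
byte 4: (96 XOR 4f) XOR 63 = d9 XOR 63 = ba

8a f8 eb f2 ba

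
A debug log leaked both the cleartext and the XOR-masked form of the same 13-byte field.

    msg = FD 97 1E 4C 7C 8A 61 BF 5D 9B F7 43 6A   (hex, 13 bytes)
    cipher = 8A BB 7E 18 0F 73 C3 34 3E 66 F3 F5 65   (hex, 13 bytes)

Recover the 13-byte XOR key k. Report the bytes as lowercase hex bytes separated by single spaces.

Since cipher = msg ⊕ k, XORing both sides with msg gives k = msg ⊕ cipher.
fd xor 8a = 77
97 xor bb = 2c
1e xor 7e = 60
4c xor 18 = 54
7c xor 0f = 73
8a xor 73 = f9
61 xor c3 = a2
bf xor 34 = 8b
5d xor 3e = 63
9b xor 66 = fd
f7 xor f3 = 04
43 xor f5 = b6
6a xor 65 = 0f

77 2c 60 54 73 f9 a2 8b 63 fd 04 b6 0f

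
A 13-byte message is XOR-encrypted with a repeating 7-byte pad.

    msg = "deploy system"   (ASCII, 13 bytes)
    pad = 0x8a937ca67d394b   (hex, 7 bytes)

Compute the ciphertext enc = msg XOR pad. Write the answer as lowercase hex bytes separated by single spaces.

ee f6 0c ca 12 40 6b f9 ea 0f d2 18 54

The 7-byte key repeats, so the effective keystream is 8a 93 7c a6 7d 39 4b 8a 93 7c a6 7d 39.
byte 0: 01100100 xor 10001010 = 11101110
byte 1: 01100101 xor 10010011 = 11110110
byte 2: 01110000 xor 01111100 = 00001100
byte 3: 01101100 xor 10100110 = 11001010
byte 4: 01101111 xor 01111101 = 00010010
byte 5: 01111001 xor 00111001 = 01000000
byte 6: 00100000 xor 01001011 = 01101011
byte 7: 01110011 xor 10001010 = 11111001
byte 8: 01111001 xor 10010011 = 11101010
byte 9: 01110011 xor 01111100 = 00001111
byte 10: 01110100 xor 10100110 = 11010010
byte 11: 01100101 xor 01111101 = 00011000
byte 12: 01101101 xor 00111001 = 01010100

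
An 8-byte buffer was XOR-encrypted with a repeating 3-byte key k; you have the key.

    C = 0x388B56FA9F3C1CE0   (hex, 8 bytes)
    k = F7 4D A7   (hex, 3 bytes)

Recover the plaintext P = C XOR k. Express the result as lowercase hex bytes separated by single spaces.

cf c6 f1 0d d2 9b eb ad

The 3-byte key repeats, so the effective keystream is f7 4d a7 f7 4d a7 f7 4d.
byte 0: 38 ^ f7 = cf
byte 1: 8b ^ 4d = c6
byte 2: 56 ^ a7 = f1
byte 3: fa ^ f7 = 0d
byte 4: 9f ^ 4d = d2
byte 5: 3c ^ a7 = 9b
byte 6: 1c ^ f7 = eb
byte 7: e0 ^ 4d = ad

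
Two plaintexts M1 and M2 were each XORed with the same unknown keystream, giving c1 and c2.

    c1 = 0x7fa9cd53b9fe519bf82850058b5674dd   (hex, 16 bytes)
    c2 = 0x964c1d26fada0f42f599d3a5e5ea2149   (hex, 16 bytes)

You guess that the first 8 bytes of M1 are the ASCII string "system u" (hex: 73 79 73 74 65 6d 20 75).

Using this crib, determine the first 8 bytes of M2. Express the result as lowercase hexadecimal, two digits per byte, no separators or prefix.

9a9ca30126497eac

First, c1 ⊕ c2 = (M1 ⊕ K) ⊕ (M2 ⊕ K) = M1 ⊕ M2, so the key drops out. Then M2 = (M1 ⊕ M2) ⊕ M1 over the first 8 bytes.
byte 0: (7f ⊕ 96) ⊕ 73 = e9 ⊕ 73 = 9a
byte 1: (a9 ⊕ 4c) ⊕ 79 = e5 ⊕ 79 = 9c
byte 2: (cd ⊕ 1d) ⊕ 73 = d0 ⊕ 73 = a3
byte 3: (53 ⊕ 26) ⊕ 74 = 75 ⊕ 74 = 01
byte 4: (b9 ⊕ fa) ⊕ 65 = 43 ⊕ 65 = 26
byte 5: (fe ⊕ da) ⊕ 6d = 24 ⊕ 6d = 49
byte 6: (51 ⊕ 0f) ⊕ 20 = 5e ⊕ 20 = 7e
byte 7: (9b ⊕ 42) ⊕ 75 = d9 ⊕ 75 = ac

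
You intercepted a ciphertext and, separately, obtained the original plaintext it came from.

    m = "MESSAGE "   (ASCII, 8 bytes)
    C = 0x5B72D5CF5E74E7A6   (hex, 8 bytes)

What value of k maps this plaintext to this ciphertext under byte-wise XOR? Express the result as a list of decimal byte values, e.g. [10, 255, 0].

[22, 55, 134, 156, 31, 51, 162, 134]

Since C = m ⊕ k, XORing both sides with m gives k = m ⊕ C.
byte 0: 01001101 XOR 01011011 = 00010110
byte 1: 01000101 XOR 01110010 = 00110111
byte 2: 01010011 XOR 11010101 = 10000110
byte 3: 01010011 XOR 11001111 = 10011100
byte 4: 01000001 XOR 01011110 = 00011111
byte 5: 01000111 XOR 01110100 = 00110011
byte 6: 01000101 XOR 11100111 = 10100010
byte 7: 00100000 XOR 10100110 = 10000110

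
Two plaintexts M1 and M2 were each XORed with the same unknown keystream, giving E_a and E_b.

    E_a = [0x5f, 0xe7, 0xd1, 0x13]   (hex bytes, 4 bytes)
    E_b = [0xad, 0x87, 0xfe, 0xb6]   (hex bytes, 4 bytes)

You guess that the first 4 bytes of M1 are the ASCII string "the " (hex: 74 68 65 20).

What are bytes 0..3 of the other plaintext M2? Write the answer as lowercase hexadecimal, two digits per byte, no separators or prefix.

First, E_a ⊕ E_b = (M1 ⊕ K) ⊕ (M2 ⊕ K) = M1 ⊕ M2, so the key drops out. Then M2 = (M1 ⊕ M2) ⊕ M1 over the first 4 bytes.
byte 0: (5f XOR ad) XOR 74 = f2 XOR 74 = 86
byte 1: (e7 XOR 87) XOR 68 = 60 XOR 68 = 08
byte 2: (d1 XOR fe) XOR 65 = 2f XOR 65 = 4a
byte 3: (13 XOR b6) XOR 20 = a5 XOR 20 = 85

86084a85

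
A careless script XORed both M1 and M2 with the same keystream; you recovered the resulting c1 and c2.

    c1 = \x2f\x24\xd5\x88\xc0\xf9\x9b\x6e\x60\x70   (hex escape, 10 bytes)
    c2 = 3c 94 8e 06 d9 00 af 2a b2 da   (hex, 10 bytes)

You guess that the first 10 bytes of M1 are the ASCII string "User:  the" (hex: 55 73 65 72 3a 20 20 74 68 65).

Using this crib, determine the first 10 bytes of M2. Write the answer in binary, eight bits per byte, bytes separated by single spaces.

First, c1 ⊕ c2 = (M1 ⊕ K) ⊕ (M2 ⊕ K) = M1 ⊕ M2, so the key drops out. Then M2 = (M1 ⊕ M2) ⊕ M1 over the first 10 bytes.
byte 0: (2f ⊕ 3c) ⊕ 55 = 13 ⊕ 55 = 46
byte 1: (24 ⊕ 94) ⊕ 73 = b0 ⊕ 73 = c3
byte 2: (d5 ⊕ 8e) ⊕ 65 = 5b ⊕ 65 = 3e
byte 3: (88 ⊕ 06) ⊕ 72 = 8e ⊕ 72 = fc
byte 4: (c0 ⊕ d9) ⊕ 3a = 19 ⊕ 3a = 23
byte 5: (f9 ⊕ 00) ⊕ 20 = f9 ⊕ 20 = d9
byte 6: (9b ⊕ af) ⊕ 20 = 34 ⊕ 20 = 14
byte 7: (6e ⊕ 2a) ⊕ 74 = 44 ⊕ 74 = 30
byte 8: (60 ⊕ b2) ⊕ 68 = d2 ⊕ 68 = ba
byte 9: (70 ⊕ da) ⊕ 65 = aa ⊕ 65 = cf

01000110 11000011 00111110 11111100 00100011 11011001 00010100 00110000 10111010 11001111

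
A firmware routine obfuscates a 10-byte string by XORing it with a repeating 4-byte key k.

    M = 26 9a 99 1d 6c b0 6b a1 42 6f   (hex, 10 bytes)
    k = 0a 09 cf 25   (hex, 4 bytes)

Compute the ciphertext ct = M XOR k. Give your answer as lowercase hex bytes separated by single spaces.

2c 93 56 38 66 b9 a4 84 48 66

The 4-byte key repeats, so the effective keystream is 0a 09 cf 25 0a 09 cf 25 0a 09.
byte 0: 26 XOR 0a = 2c
byte 1: 9a XOR 09 = 93
byte 2: 99 XOR cf = 56
byte 3: 1d XOR 25 = 38
byte 4: 6c XOR 0a = 66
byte 5: b0 XOR 09 = b9
byte 6: 6b XOR cf = a4
byte 7: a1 XOR 25 = 84
byte 8: 42 XOR 0a = 48
byte 9: 6f XOR 09 = 66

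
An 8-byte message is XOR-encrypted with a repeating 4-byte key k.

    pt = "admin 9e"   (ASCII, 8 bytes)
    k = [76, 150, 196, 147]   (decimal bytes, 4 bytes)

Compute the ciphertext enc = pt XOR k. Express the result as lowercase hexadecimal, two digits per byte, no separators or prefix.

The 4-byte key repeats, so the effective keystream is 4c 96 c4 93 4c 96 c4 93.
byte 0: 61 XOR 4c = 2d
byte 1: 64 XOR 96 = f2
byte 2: 6d XOR c4 = a9
byte 3: 69 XOR 93 = fa
byte 4: 6e XOR 4c = 22
byte 5: 20 XOR 96 = b6
byte 6: 39 XOR c4 = fd
byte 7: 65 XOR 93 = f6

2df2a9fa22b6fdf6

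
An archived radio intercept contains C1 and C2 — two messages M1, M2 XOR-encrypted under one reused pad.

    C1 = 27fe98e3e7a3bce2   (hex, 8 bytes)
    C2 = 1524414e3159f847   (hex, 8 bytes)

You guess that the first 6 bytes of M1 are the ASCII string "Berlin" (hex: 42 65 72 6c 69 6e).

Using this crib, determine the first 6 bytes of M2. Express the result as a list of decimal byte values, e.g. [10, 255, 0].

First, C1 ⊕ C2 = (M1 ⊕ K) ⊕ (M2 ⊕ K) = M1 ⊕ M2, so the key drops out. Then M2 = (M1 ⊕ M2) ⊕ M1 over the first 6 bytes.
byte 0: (27 ^ 15) ^ 42 = 32 ^ 42 = 70
byte 1: (fe ^ 24) ^ 65 = da ^ 65 = bf
byte 2: (98 ^ 41) ^ 72 = d9 ^ 72 = ab
byte 3: (e3 ^ 4e) ^ 6c = ad ^ 6c = c1
byte 4: (e7 ^ 31) ^ 69 = d6 ^ 69 = bf
byte 5: (a3 ^ 59) ^ 6e = fa ^ 6e = 94

[112, 191, 171, 193, 191, 148]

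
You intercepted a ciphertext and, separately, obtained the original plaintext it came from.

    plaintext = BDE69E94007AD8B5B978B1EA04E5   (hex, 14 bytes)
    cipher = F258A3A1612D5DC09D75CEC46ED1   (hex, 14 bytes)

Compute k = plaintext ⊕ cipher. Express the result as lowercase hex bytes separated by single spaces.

Since cipher = plaintext ⊕ k, XORing both sides with plaintext gives k = plaintext ⊕ cipher.
bd xor f2 = 4f
e6 xor 58 = be
9e xor a3 = 3d
94 xor a1 = 35
00 xor 61 = 61
7a xor 2d = 57
d8 xor 5d = 85
b5 xor c0 = 75
b9 xor 9d = 24
78 xor 75 = 0d
b1 xor ce = 7f
ea xor c4 = 2e
04 xor 6e = 6a
e5 xor d1 = 34

4f be 3d 35 61 57 85 75 24 0d 7f 2e 6a 34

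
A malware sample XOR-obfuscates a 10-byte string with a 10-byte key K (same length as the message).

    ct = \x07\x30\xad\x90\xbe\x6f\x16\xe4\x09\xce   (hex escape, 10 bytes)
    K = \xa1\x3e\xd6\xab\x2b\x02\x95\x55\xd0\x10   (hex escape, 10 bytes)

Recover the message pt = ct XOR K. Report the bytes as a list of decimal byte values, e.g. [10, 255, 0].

[166, 14, 123, 59, 149, 109, 131, 177, 217, 222]

byte 0: 07 XOR a1 = a6
byte 1: 30 XOR 3e = 0e
byte 2: ad XOR d6 = 7b
byte 3: 90 XOR ab = 3b
byte 4: be XOR 2b = 95
byte 5: 6f XOR 02 = 6d
byte 6: 16 XOR 95 = 83
byte 7: e4 XOR 55 = b1
byte 8: 09 XOR d0 = d9
byte 9: ce XOR 10 = de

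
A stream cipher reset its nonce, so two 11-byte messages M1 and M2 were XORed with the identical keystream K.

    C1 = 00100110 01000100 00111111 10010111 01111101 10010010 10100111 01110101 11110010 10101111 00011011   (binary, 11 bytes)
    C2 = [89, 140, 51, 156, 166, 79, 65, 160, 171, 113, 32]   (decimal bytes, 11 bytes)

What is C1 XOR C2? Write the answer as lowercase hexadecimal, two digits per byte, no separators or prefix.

C1 ⊕ C2 = (M1 ⊕ K) ⊕ (M2 ⊕ K) = M1 ⊕ M2 — the shared key cancels under XOR.
26 ^ 59 = 7f
44 ^ 8c = c8
3f ^ 33 = 0c
97 ^ 9c = 0b
7d ^ a6 = db
92 ^ 4f = dd
a7 ^ 41 = e6
75 ^ a0 = d5
f2 ^ ab = 59
af ^ 71 = de
1b ^ 20 = 3b

7fc80c0bdbdde6d559de3b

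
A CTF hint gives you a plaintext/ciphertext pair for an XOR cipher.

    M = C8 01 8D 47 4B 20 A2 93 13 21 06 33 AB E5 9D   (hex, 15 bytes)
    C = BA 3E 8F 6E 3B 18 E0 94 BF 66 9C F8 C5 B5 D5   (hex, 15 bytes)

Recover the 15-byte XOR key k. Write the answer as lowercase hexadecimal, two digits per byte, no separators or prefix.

Since C = M ⊕ k, XORing both sides with M gives k = M ⊕ C.
byte 0: c8 xor ba = 72
byte 1: 01 xor 3e = 3f
byte 2: 8d xor 8f = 02
byte 3: 47 xor 6e = 29
byte 4: 4b xor 3b = 70
byte 5: 20 xor 18 = 38
byte 6: a2 xor e0 = 42
byte 7: 93 xor 94 = 07
byte 8: 13 xor bf = ac
byte 9: 21 xor 66 = 47
byte 10: 06 xor 9c = 9a
byte 11: 33 xor f8 = cb
byte 12: ab xor c5 = 6e
byte 13: e5 xor b5 = 50
byte 14: 9d xor d5 = 48

723f022970384207ac479acb6e5048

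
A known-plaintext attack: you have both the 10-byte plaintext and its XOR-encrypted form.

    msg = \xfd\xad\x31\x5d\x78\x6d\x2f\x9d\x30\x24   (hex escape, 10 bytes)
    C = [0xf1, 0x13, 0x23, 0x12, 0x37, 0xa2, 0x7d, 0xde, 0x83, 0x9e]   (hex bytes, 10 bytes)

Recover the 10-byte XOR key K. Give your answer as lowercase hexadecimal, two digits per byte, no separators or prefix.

0cbe124f4fcf5243b3ba

Since C = msg ⊕ K, XORing both sides with msg gives K = msg ⊕ C.
fd ^ f1 = 0c
ad ^ 13 = be
31 ^ 23 = 12
5d ^ 12 = 4f
78 ^ 37 = 4f
6d ^ a2 = cf
2f ^ 7d = 52
9d ^ de = 43
30 ^ 83 = b3
24 ^ 9e = ba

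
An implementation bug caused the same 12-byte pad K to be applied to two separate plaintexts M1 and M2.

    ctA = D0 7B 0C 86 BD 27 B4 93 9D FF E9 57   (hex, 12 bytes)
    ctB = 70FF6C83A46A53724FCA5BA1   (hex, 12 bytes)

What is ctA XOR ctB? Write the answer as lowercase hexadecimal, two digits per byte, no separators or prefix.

a0846005194de7e1d235b2f6

ctA ⊕ ctB = (M1 ⊕ K) ⊕ (M2 ⊕ K) = M1 ⊕ M2 — the shared key cancels under XOR.
byte 0: d0 XOR 70 = a0
byte 1: 7b XOR ff = 84
byte 2: 0c XOR 6c = 60
byte 3: 86 XOR 83 = 05
byte 4: bd XOR a4 = 19
byte 5: 27 XOR 6a = 4d
byte 6: b4 XOR 53 = e7
byte 7: 93 XOR 72 = e1
byte 8: 9d XOR 4f = d2
byte 9: ff XOR ca = 35
byte 10: e9 XOR 5b = b2
byte 11: 57 XOR a1 = f6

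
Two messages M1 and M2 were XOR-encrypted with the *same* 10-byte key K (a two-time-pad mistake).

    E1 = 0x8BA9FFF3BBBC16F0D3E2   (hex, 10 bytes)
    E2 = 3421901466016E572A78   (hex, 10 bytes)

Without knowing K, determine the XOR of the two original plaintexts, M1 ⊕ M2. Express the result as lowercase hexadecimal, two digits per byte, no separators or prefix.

E1 ⊕ E2 = (M1 ⊕ K) ⊕ (M2 ⊕ K) = M1 ⊕ M2 — the shared key cancels under XOR.
8b XOR 34 = bf
a9 XOR 21 = 88
ff XOR 90 = 6f
f3 XOR 14 = e7
bb XOR 66 = dd
bc XOR 01 = bd
16 XOR 6e = 78
f0 XOR 57 = a7
d3 XOR 2a = f9
e2 XOR 78 = 9a

bf886fe7ddbd78a7f99a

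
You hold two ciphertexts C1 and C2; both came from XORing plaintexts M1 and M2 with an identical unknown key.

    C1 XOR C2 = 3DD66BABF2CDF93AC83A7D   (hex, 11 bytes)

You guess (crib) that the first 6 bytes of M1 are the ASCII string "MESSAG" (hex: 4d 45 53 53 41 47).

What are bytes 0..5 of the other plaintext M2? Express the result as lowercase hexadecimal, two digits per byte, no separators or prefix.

709338f8b38a

Since C1 ⊕ C2 = M1 ⊕ M2, XORing with the guessed M1 bytes yields the corresponding M2 bytes: M2 = (C1 ⊕ C2) ⊕ M1.
3d ⊕ 4d = 70
d6 ⊕ 45 = 93
6b ⊕ 53 = 38
ab ⊕ 53 = f8
f2 ⊕ 41 = b3
cd ⊕ 47 = 8a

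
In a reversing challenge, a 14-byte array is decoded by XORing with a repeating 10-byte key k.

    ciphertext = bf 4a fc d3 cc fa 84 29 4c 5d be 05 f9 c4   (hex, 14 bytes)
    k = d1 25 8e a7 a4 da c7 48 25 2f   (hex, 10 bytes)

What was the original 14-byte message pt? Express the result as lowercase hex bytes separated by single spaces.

The 10-byte key repeats, so the effective keystream is d1 25 8e a7 a4 da c7 48 25 2f d1 25 8e a7.
byte 0: bf ^ d1 = 6e
byte 1: 4a ^ 25 = 6f
byte 2: fc ^ 8e = 72
byte 3: d3 ^ a7 = 74
byte 4: cc ^ a4 = 68
byte 5: fa ^ da = 20
byte 6: 84 ^ c7 = 43
byte 7: 29 ^ 48 = 61
byte 8: 4c ^ 25 = 69
byte 9: 5d ^ 2f = 72
byte 10: be ^ d1 = 6f
byte 11: 05 ^ 25 = 20
byte 12: f9 ^ 8e = 77
byte 13: c4 ^ a7 = 63

6e 6f 72 74 68 20 43 61 69 72 6f 20 77 63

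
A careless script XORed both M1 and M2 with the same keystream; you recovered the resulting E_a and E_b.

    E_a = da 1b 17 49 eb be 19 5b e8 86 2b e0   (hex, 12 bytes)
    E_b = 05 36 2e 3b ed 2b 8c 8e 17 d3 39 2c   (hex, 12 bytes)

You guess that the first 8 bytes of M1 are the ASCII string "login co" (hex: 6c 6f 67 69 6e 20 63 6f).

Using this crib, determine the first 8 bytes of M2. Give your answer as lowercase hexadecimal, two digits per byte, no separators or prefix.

b3425e1b68b5f6ba

First, E_a ⊕ E_b = (M1 ⊕ K) ⊕ (M2 ⊕ K) = M1 ⊕ M2, so the key drops out. Then M2 = (M1 ⊕ M2) ⊕ M1 over the first 8 bytes.
byte 0: (da XOR 05) XOR 6c = df XOR 6c = b3
byte 1: (1b XOR 36) XOR 6f = 2d XOR 6f = 42
byte 2: (17 XOR 2e) XOR 67 = 39 XOR 67 = 5e
byte 3: (49 XOR 3b) XOR 69 = 72 XOR 69 = 1b
byte 4: (eb XOR ed) XOR 6e = 06 XOR 6e = 68
byte 5: (be XOR 2b) XOR 20 = 95 XOR 20 = b5
byte 6: (19 XOR 8c) XOR 63 = 95 XOR 63 = f6
byte 7: (5b XOR 8e) XOR 6f = d5 XOR 6f = ba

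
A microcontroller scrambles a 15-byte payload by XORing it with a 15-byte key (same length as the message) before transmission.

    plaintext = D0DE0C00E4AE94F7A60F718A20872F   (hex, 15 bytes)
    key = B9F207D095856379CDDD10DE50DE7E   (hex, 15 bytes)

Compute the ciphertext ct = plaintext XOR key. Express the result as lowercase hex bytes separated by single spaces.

69 2c 0b d0 71 2b f7 8e 6b d2 61 54 70 59 51

XOR is its own inverse, so applying the key byte-wise gives the result directly.
byte 0: d0 ^ b9 = 69
byte 1: de ^ f2 = 2c
byte 2: 0c ^ 07 = 0b
byte 3: 00 ^ d0 = d0
byte 4: e4 ^ 95 = 71
byte 5: ae ^ 85 = 2b
byte 6: 94 ^ 63 = f7
byte 7: f7 ^ 79 = 8e
byte 8: a6 ^ cd = 6b
byte 9: 0f ^ dd = d2
byte 10: 71 ^ 10 = 61
byte 11: 8a ^ de = 54
byte 12: 20 ^ 50 = 70
byte 13: 87 ^ de = 59
byte 14: 2f ^ 7e = 51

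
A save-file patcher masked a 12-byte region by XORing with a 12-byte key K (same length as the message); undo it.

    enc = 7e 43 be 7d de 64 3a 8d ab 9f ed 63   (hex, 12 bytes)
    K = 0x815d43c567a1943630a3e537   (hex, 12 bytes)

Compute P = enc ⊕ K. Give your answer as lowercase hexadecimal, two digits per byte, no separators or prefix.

ff1efdb8b9c5aebb9b3c0854

XOR is its own inverse, so applying the key byte-wise gives the result directly.
126 XOR 129 = 255
 67 XOR  93 =  30
190 XOR  67 = 253
125 XOR 197 = 184
222 XOR 103 = 185
100 XOR 161 = 197
 58 XOR 148 = 174
141 XOR  54 = 187
171 XOR  48 = 155
159 XOR 163 =  60
237 XOR 229 =   8
 99 XOR  55 =  84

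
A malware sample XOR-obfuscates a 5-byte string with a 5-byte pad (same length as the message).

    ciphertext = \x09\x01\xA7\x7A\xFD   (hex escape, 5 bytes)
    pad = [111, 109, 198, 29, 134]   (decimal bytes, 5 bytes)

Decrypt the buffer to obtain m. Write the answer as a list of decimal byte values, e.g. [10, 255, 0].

[102, 108, 97, 103, 123]

09 ⊕ 6f = 66
01 ⊕ 6d = 6c
a7 ⊕ c6 = 61
7a ⊕ 1d = 67
fd ⊕ 86 = 7b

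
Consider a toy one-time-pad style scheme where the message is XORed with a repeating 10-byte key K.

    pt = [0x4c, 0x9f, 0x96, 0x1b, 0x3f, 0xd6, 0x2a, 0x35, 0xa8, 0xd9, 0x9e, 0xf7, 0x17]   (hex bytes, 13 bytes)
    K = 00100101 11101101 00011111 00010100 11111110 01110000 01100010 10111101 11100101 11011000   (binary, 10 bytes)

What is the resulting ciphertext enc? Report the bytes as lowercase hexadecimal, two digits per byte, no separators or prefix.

6972890fc1a648884d01bb1a08

The 10-byte key repeats, so the effective keystream is 25 ed 1f 14 fe 70 62 bd e5 d8 25 ed 1f.
byte 0:  76 XOR  37 = 105
byte 1: 159 XOR 237 = 114
byte 2: 150 XOR  31 = 137
byte 3:  27 XOR  20 =  15
byte 4:  63 XOR 254 = 193
byte 5: 214 XOR 112 = 166
byte 6:  42 XOR  98 =  72
byte 7:  53 XOR 189 = 136
byte 8: 168 XOR 229 =  77
byte 9: 217 XOR 216 =   1
byte 10: 158 XOR  37 = 187
byte 11: 247 XOR 237 =  26
byte 12:  23 XOR  31 =   8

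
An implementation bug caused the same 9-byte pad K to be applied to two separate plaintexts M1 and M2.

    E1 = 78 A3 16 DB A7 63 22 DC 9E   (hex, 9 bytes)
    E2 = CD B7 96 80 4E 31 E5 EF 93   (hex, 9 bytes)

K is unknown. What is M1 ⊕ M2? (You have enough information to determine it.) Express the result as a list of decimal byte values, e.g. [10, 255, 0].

[181, 20, 128, 91, 233, 82, 199, 51, 13]

E1 ⊕ E2 = (M1 ⊕ K) ⊕ (M2 ⊕ K) = M1 ⊕ M2 — the shared key cancels under XOR.
byte 0: 78 ⊕ cd = b5
byte 1: a3 ⊕ b7 = 14
byte 2: 16 ⊕ 96 = 80
byte 3: db ⊕ 80 = 5b
byte 4: a7 ⊕ 4e = e9
byte 5: 63 ⊕ 31 = 52
byte 6: 22 ⊕ e5 = c7
byte 7: dc ⊕ ef = 33
byte 8: 9e ⊕ 93 = 0d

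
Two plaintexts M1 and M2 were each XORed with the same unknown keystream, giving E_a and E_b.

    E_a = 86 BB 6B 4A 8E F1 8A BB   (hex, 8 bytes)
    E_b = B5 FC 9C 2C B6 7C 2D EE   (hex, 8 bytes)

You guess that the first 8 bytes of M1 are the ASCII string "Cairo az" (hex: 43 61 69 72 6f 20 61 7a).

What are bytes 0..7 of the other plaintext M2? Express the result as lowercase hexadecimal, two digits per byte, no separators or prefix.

70269e1457adc62f

First, E_a ⊕ E_b = (M1 ⊕ K) ⊕ (M2 ⊕ K) = M1 ⊕ M2, so the key drops out. Then M2 = (M1 ⊕ M2) ⊕ M1 over the first 8 bytes.
byte 0: (86 XOR b5) XOR 43 = 33 XOR 43 = 70
byte 1: (bb XOR fc) XOR 61 = 47 XOR 61 = 26
byte 2: (6b XOR 9c) XOR 69 = f7 XOR 69 = 9e
byte 3: (4a XOR 2c) XOR 72 = 66 XOR 72 = 14
byte 4: (8e XOR b6) XOR 6f = 38 XOR 6f = 57
byte 5: (f1 XOR 7c) XOR 20 = 8d XOR 20 = ad
byte 6: (8a XOR 2d) XOR 61 = a7 XOR 61 = c6
byte 7: (bb XOR ee) XOR 7a = 55 XOR 7a = 2f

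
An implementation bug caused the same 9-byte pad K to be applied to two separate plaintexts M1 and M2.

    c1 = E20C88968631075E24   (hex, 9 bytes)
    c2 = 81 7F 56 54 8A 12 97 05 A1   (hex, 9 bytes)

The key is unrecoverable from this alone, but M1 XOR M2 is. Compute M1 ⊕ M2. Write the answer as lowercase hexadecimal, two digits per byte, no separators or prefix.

c1 ⊕ c2 = (M1 ⊕ K) ⊕ (M2 ⊕ K) = M1 ⊕ M2 — the shared key cancels under XOR.
byte 0: e2 XOR 81 = 63
byte 1: 0c XOR 7f = 73
byte 2: 88 XOR 56 = de
byte 3: 96 XOR 54 = c2
byte 4: 86 XOR 8a = 0c
byte 5: 31 XOR 12 = 23
byte 6: 07 XOR 97 = 90
byte 7: 5e XOR 05 = 5b
byte 8: 24 XOR a1 = 85

6373dec20c23905b85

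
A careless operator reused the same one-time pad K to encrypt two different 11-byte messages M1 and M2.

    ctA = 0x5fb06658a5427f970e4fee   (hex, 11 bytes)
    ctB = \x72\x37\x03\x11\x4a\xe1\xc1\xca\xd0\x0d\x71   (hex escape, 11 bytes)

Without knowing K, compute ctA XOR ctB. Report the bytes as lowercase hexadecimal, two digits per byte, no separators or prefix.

2d876549efa3be5dde429f

ctA ⊕ ctB = (M1 ⊕ K) ⊕ (M2 ⊕ K) = M1 ⊕ M2 — the shared key cancels under XOR.
5f ^ 72 = 2d
b0 ^ 37 = 87
66 ^ 03 = 65
58 ^ 11 = 49
a5 ^ 4a = ef
42 ^ e1 = a3
7f ^ c1 = be
97 ^ ca = 5d
0e ^ d0 = de
4f ^ 0d = 42
ee ^ 71 = 9f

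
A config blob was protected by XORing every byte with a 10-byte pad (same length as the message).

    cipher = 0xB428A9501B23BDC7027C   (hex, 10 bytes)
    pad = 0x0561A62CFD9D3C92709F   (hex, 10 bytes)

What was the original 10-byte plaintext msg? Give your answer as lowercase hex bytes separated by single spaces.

b1 49 0f 7c e6 be 81 55 72 e3

XOR is its own inverse, so applying the key byte-wise gives the result directly.
10110100 XOR 00000101 = 10110001
00101000 XOR 01100001 = 01001001
10101001 XOR 10100110 = 00001111
01010000 XOR 00101100 = 01111100
00011011 XOR 11111101 = 11100110
00100011 XOR 10011101 = 10111110
10111101 XOR 00111100 = 10000001
11000111 XOR 10010010 = 01010101
00000010 XOR 01110000 = 01110010
01111100 XOR 10011111 = 11100011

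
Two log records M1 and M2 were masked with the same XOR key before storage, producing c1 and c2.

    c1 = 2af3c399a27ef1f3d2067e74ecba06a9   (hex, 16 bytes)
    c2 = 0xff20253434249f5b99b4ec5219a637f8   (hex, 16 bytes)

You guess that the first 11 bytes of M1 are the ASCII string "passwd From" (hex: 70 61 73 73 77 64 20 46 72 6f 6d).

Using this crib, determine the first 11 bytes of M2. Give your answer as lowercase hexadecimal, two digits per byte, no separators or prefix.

a5b295dee13e4eee39ddff

First, c1 ⊕ c2 = (M1 ⊕ K) ⊕ (M2 ⊕ K) = M1 ⊕ M2, so the key drops out. Then M2 = (M1 ⊕ M2) ⊕ M1 over the first 11 bytes.
byte 0: (2a ^ ff) ^ 70 = d5 ^ 70 = a5
byte 1: (f3 ^ 20) ^ 61 = d3 ^ 61 = b2
byte 2: (c3 ^ 25) ^ 73 = e6 ^ 73 = 95
byte 3: (99 ^ 34) ^ 73 = ad ^ 73 = de
byte 4: (a2 ^ 34) ^ 77 = 96 ^ 77 = e1
byte 5: (7e ^ 24) ^ 64 = 5a ^ 64 = 3e
byte 6: (f1 ^ 9f) ^ 20 = 6e ^ 20 = 4e
byte 7: (f3 ^ 5b) ^ 46 = a8 ^ 46 = ee
byte 8: (d2 ^ 99) ^ 72 = 4b ^ 72 = 39
byte 9: (06 ^ b4) ^ 6f = b2 ^ 6f = dd
byte 10: (7e ^ ec) ^ 6d = 92 ^ 6d = ff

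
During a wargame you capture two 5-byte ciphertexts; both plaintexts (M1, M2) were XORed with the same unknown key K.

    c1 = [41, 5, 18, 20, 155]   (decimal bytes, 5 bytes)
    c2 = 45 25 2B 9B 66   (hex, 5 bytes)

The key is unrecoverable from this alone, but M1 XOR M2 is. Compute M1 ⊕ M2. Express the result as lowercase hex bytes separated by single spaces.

c1 ⊕ c2 = (M1 ⊕ K) ⊕ (M2 ⊕ K) = M1 ⊕ M2 — the shared key cancels under XOR.
byte 0: 29 xor 45 = 6c
byte 1: 05 xor 25 = 20
byte 2: 12 xor 2b = 39
byte 3: 14 xor 9b = 8f
byte 4: 9b xor 66 = fd

6c 20 39 8f fd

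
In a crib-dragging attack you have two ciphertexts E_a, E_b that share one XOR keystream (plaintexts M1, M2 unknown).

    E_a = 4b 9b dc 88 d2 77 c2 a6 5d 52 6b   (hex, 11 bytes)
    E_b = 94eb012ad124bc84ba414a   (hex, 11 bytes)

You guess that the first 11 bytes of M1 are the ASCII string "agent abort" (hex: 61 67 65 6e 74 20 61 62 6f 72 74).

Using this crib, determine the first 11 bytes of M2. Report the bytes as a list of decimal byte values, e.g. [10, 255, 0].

[190, 23, 184, 204, 119, 115, 31, 64, 136, 97, 85]

First, E_a ⊕ E_b = (M1 ⊕ K) ⊕ (M2 ⊕ K) = M1 ⊕ M2, so the key drops out. Then M2 = (M1 ⊕ M2) ⊕ M1 over the first 11 bytes.
byte 0: (4b ^ 94) ^ 61 = df ^ 61 = be
byte 1: (9b ^ eb) ^ 67 = 70 ^ 67 = 17
byte 2: (dc ^ 01) ^ 65 = dd ^ 65 = b8
byte 3: (88 ^ 2a) ^ 6e = a2 ^ 6e = cc
byte 4: (d2 ^ d1) ^ 74 = 03 ^ 74 = 77
byte 5: (77 ^ 24) ^ 20 = 53 ^ 20 = 73
byte 6: (c2 ^ bc) ^ 61 = 7e ^ 61 = 1f
byte 7: (a6 ^ 84) ^ 62 = 22 ^ 62 = 40
byte 8: (5d ^ ba) ^ 6f = e7 ^ 6f = 88
byte 9: (52 ^ 41) ^ 72 = 13 ^ 72 = 61
byte 10: (6b ^ 4a) ^ 74 = 21 ^ 74 = 55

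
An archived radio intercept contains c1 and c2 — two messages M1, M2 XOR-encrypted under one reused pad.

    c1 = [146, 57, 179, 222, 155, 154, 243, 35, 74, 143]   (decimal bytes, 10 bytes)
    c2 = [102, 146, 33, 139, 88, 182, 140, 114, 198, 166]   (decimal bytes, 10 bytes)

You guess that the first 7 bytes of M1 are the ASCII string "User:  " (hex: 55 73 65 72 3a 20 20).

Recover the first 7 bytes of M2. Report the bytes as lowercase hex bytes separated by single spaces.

a1 d8 f7 27 f9 0c 5f

First, c1 ⊕ c2 = (M1 ⊕ K) ⊕ (M2 ⊕ K) = M1 ⊕ M2, so the key drops out. Then M2 = (M1 ⊕ M2) ⊕ M1 over the first 7 bytes.
byte 0: (92 XOR 66) XOR 55 = f4 XOR 55 = a1
byte 1: (39 XOR 92) XOR 73 = ab XOR 73 = d8
byte 2: (b3 XOR 21) XOR 65 = 92 XOR 65 = f7
byte 3: (de XOR 8b) XOR 72 = 55 XOR 72 = 27
byte 4: (9b XOR 58) XOR 3a = c3 XOR 3a = f9
byte 5: (9a XOR b6) XOR 20 = 2c XOR 20 = 0c
byte 6: (f3 XOR 8c) XOR 20 = 7f XOR 20 = 5f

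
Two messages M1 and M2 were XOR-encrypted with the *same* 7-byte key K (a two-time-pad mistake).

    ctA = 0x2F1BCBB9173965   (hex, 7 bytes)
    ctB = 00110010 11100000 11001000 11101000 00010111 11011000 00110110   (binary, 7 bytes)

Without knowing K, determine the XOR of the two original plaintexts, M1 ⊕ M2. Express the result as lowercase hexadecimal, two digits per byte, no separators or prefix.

1dfb035100e153

ctA ⊕ ctB = (M1 ⊕ K) ⊕ (M2 ⊕ K) = M1 ⊕ M2 — the shared key cancels under XOR.
2f xor 32 = 1d
1b xor e0 = fb
cb xor c8 = 03
b9 xor e8 = 51
17 xor 17 = 00
39 xor d8 = e1
65 xor 36 = 53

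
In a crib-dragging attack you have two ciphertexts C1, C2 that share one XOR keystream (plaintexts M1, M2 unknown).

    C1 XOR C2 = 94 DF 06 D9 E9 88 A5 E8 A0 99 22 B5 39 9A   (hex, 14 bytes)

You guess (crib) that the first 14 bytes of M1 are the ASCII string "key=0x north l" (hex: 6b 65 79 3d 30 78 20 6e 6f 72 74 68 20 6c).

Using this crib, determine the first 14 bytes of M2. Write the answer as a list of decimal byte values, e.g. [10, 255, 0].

[255, 186, 127, 228, 217, 240, 133, 134, 207, 235, 86, 221, 25, 246]

Since C1 ⊕ C2 = M1 ⊕ M2, XORing with the guessed M1 bytes yields the corresponding M2 bytes: M2 = (C1 ⊕ C2) ⊕ M1.
148 xor 107 = 255
223 xor 101 = 186
  6 xor 121 = 127
217 xor  61 = 228
233 xor  48 = 217
136 xor 120 = 240
165 xor  32 = 133
232 xor 110 = 134
160 xor 111 = 207
153 xor 114 = 235
 34 xor 116 =  86
181 xor 104 = 221
 57 xor  32 =  25
154 xor 108 = 246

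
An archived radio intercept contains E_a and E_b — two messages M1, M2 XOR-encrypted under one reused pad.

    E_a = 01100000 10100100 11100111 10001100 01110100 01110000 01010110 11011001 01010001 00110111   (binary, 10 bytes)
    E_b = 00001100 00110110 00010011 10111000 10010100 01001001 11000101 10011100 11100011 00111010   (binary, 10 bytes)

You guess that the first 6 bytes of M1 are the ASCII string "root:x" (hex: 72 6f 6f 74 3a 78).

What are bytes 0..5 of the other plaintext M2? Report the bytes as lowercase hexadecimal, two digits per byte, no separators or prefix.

First, E_a ⊕ E_b = (M1 ⊕ K) ⊕ (M2 ⊕ K) = M1 ⊕ M2, so the key drops out. Then M2 = (M1 ⊕ M2) ⊕ M1 over the first 6 bytes.
byte 0: (60 ^ 0c) ^ 72 = 6c ^ 72 = 1e
byte 1: (a4 ^ 36) ^ 6f = 92 ^ 6f = fd
byte 2: (e7 ^ 13) ^ 6f = f4 ^ 6f = 9b
byte 3: (8c ^ b8) ^ 74 = 34 ^ 74 = 40
byte 4: (74 ^ 94) ^ 3a = e0 ^ 3a = da
byte 5: (70 ^ 49) ^ 78 = 39 ^ 78 = 41

1efd9b40da41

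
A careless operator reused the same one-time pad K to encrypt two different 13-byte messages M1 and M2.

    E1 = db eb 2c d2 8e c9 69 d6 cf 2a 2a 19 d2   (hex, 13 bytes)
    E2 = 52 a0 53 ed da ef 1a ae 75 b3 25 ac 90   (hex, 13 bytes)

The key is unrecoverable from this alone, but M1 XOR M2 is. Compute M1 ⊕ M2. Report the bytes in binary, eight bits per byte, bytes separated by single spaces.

10001001 01001011 01111111 00111111 01010100 00100110 01110011 01111000 10111010 10011001 00001111 10110101 01000010

E1 ⊕ E2 = (M1 ⊕ K) ⊕ (M2 ⊕ K) = M1 ⊕ M2 — the shared key cancels under XOR.
byte 0: 219 ^  82 = 137
byte 1: 235 ^ 160 =  75
byte 2:  44 ^  83 = 127
byte 3: 210 ^ 237 =  63
byte 4: 142 ^ 218 =  84
byte 5: 201 ^ 239 =  38
byte 6: 105 ^  26 = 115
byte 7: 214 ^ 174 = 120
byte 8: 207 ^ 117 = 186
byte 9:  42 ^ 179 = 153
byte 10:  42 ^  37 =  15
byte 11:  25 ^ 172 = 181
byte 12: 210 ^ 144 =  66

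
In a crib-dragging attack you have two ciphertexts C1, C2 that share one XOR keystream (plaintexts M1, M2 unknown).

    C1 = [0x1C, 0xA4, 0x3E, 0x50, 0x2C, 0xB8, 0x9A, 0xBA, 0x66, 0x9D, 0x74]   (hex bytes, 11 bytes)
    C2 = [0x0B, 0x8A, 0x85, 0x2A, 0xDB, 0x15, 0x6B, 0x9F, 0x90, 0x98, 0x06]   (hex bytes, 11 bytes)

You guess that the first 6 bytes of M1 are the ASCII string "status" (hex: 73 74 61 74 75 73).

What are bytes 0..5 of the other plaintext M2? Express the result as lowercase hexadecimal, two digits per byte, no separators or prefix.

645ada0e82de

First, C1 ⊕ C2 = (M1 ⊕ K) ⊕ (M2 ⊕ K) = M1 ⊕ M2, so the key drops out. Then M2 = (M1 ⊕ M2) ⊕ M1 over the first 6 bytes.
byte 0: (1c xor 0b) xor 73 = 17 xor 73 = 64
byte 1: (a4 xor 8a) xor 74 = 2e xor 74 = 5a
byte 2: (3e xor 85) xor 61 = bb xor 61 = da
byte 3: (50 xor 2a) xor 74 = 7a xor 74 = 0e
byte 4: (2c xor db) xor 75 = f7 xor 75 = 82
byte 5: (b8 xor 15) xor 73 = ad xor 73 = de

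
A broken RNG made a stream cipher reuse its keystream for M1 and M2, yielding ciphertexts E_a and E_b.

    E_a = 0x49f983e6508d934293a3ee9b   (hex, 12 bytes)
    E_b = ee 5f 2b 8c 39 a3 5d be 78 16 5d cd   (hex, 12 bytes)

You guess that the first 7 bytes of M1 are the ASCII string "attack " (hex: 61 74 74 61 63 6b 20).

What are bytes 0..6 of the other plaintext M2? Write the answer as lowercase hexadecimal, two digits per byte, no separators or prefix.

c6d2dc0b0a45ee

First, E_a ⊕ E_b = (M1 ⊕ K) ⊕ (M2 ⊕ K) = M1 ⊕ M2, so the key drops out. Then M2 = (M1 ⊕ M2) ⊕ M1 over the first 7 bytes.
byte 0: (49 XOR ee) XOR 61 = a7 XOR 61 = c6
byte 1: (f9 XOR 5f) XOR 74 = a6 XOR 74 = d2
byte 2: (83 XOR 2b) XOR 74 = a8 XOR 74 = dc
byte 3: (e6 XOR 8c) XOR 61 = 6a XOR 61 = 0b
byte 4: (50 XOR 39) XOR 63 = 69 XOR 63 = 0a
byte 5: (8d XOR a3) XOR 6b = 2e XOR 6b = 45
byte 6: (93 XOR 5d) XOR 20 = ce XOR 20 = ee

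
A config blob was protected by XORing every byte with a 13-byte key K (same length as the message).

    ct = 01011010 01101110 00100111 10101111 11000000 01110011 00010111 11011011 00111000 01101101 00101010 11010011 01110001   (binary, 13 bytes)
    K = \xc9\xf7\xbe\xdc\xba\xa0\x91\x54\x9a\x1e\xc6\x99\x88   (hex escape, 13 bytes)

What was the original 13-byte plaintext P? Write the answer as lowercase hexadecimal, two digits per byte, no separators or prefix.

939999737ad3868fa273ec4af9

5a xor c9 = 93
6e xor f7 = 99
27 xor be = 99
af xor dc = 73
c0 xor ba = 7a
73 xor a0 = d3
17 xor 91 = 86
db xor 54 = 8f
38 xor 9a = a2
6d xor 1e = 73
2a xor c6 = ec
d3 xor 99 = 4a
71 xor 88 = f9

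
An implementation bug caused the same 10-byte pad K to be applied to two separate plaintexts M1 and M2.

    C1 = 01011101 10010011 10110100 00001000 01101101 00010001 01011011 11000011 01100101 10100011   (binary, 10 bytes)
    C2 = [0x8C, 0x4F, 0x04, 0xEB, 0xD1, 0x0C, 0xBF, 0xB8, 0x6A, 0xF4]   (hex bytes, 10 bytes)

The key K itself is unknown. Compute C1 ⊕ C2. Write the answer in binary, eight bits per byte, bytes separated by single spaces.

C1 ⊕ C2 = (M1 ⊕ K) ⊕ (M2 ⊕ K) = M1 ⊕ M2 — the shared key cancels under XOR.
5d ^ 8c = d1
93 ^ 4f = dc
b4 ^ 04 = b0
08 ^ eb = e3
6d ^ d1 = bc
11 ^ 0c = 1d
5b ^ bf = e4
c3 ^ b8 = 7b
65 ^ 6a = 0f
a3 ^ f4 = 57

11010001 11011100 10110000 11100011 10111100 00011101 11100100 01111011 00001111 01010111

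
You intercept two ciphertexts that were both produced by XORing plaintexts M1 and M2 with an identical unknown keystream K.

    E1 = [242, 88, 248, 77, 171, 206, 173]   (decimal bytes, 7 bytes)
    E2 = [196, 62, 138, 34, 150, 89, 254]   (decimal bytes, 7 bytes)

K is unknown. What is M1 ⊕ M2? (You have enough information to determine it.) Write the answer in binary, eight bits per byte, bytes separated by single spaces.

00110110 01100110 01110010 01101111 00111101 10010111 01010011

E1 ⊕ E2 = (M1 ⊕ K) ⊕ (M2 ⊕ K) = M1 ⊕ M2 — the shared key cancels under XOR.
11110010 xor 11000100 = 00110110
01011000 xor 00111110 = 01100110
11111000 xor 10001010 = 01110010
01001101 xor 00100010 = 01101111
10101011 xor 10010110 = 00111101
11001110 xor 01011001 = 10010111
10101101 xor 11111110 = 01010011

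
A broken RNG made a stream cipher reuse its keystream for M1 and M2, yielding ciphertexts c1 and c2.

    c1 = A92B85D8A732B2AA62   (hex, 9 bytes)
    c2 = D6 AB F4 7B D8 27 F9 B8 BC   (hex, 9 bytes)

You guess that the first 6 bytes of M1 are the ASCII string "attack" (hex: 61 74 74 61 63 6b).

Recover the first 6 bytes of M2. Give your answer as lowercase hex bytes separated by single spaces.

First, c1 ⊕ c2 = (M1 ⊕ K) ⊕ (M2 ⊕ K) = M1 ⊕ M2, so the key drops out. Then M2 = (M1 ⊕ M2) ⊕ M1 over the first 6 bytes.
byte 0: (a9 ⊕ d6) ⊕ 61 = 7f ⊕ 61 = 1e
byte 1: (2b ⊕ ab) ⊕ 74 = 80 ⊕ 74 = f4
byte 2: (85 ⊕ f4) ⊕ 74 = 71 ⊕ 74 = 05
byte 3: (d8 ⊕ 7b) ⊕ 61 = a3 ⊕ 61 = c2
byte 4: (a7 ⊕ d8) ⊕ 63 = 7f ⊕ 63 = 1c
byte 5: (32 ⊕ 27) ⊕ 6b = 15 ⊕ 6b = 7e

1e f4 05 c2 1c 7e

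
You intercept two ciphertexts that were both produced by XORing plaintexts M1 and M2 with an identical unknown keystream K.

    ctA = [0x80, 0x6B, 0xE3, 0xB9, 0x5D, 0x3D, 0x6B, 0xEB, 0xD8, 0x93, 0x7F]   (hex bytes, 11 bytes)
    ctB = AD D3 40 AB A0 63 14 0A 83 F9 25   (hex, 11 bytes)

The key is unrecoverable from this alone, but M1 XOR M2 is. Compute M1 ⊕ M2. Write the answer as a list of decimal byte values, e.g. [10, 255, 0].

[45, 184, 163, 18, 253, 94, 127, 225, 91, 106, 90]

ctA ⊕ ctB = (M1 ⊕ K) ⊕ (M2 ⊕ K) = M1 ⊕ M2 — the shared key cancels under XOR.
80 XOR ad = 2d
6b XOR d3 = b8
e3 XOR 40 = a3
b9 XOR ab = 12
5d XOR a0 = fd
3d XOR 63 = 5e
6b XOR 14 = 7f
eb XOR 0a = e1
d8 XOR 83 = 5b
93 XOR f9 = 6a
7f XOR 25 = 5a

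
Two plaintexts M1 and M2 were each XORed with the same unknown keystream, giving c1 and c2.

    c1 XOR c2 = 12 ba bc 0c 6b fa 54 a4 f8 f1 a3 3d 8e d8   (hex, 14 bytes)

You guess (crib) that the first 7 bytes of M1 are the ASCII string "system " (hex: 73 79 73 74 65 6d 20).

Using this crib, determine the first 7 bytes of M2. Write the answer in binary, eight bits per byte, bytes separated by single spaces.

Since c1 ⊕ c2 = M1 ⊕ M2, XORing with the guessed M1 bytes yields the corresponding M2 bytes: M2 = (c1 ⊕ c2) ⊕ M1.
byte 0: 12 ⊕ 73 = 61
byte 1: ba ⊕ 79 = c3
byte 2: bc ⊕ 73 = cf
byte 3: 0c ⊕ 74 = 78
byte 4: 6b ⊕ 65 = 0e
byte 5: fa ⊕ 6d = 97
byte 6: 54 ⊕ 20 = 74

01100001 11000011 11001111 01111000 00001110 10010111 01110100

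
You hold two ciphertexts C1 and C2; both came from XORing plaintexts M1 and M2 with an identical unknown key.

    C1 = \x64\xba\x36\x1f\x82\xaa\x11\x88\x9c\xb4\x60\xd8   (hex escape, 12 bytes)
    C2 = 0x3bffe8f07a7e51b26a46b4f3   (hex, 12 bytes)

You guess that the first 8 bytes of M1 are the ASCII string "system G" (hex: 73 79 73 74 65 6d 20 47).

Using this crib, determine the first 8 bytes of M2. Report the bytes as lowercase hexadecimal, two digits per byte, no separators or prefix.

2c3cad9b9db9607d

First, C1 ⊕ C2 = (M1 ⊕ K) ⊕ (M2 ⊕ K) = M1 ⊕ M2, so the key drops out. Then M2 = (M1 ⊕ M2) ⊕ M1 over the first 8 bytes.
byte 0: (64 XOR 3b) XOR 73 = 5f XOR 73 = 2c
byte 1: (ba XOR ff) XOR 79 = 45 XOR 79 = 3c
byte 2: (36 XOR e8) XOR 73 = de XOR 73 = ad
byte 3: (1f XOR f0) XOR 74 = ef XOR 74 = 9b
byte 4: (82 XOR 7a) XOR 65 = f8 XOR 65 = 9d
byte 5: (aa XOR 7e) XOR 6d = d4 XOR 6d = b9
byte 6: (11 XOR 51) XOR 20 = 40 XOR 20 = 60
byte 7: (88 XOR b2) XOR 47 = 3a XOR 47 = 7d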